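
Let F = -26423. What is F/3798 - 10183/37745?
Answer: -1036011169/143355510 ≈ -7.2269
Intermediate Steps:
F/3798 - 10183/37745 = -26423/3798 - 10183/37745 = -1036011169/143355510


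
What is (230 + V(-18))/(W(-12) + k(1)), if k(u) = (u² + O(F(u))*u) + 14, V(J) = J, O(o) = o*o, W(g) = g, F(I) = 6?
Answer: 212/39 ≈ 5.4359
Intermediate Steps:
O(o) = o²
k(u) = 14 + u² + 36*u (k(u) = (u² + 6²*u) + 14 = (u² + 36*u) + 14 = 14 + u² + 36*u)
(230 + V(-18))/(W(-12) + k(1)) = (230 - 18)/(-12 + (14 + 1² + 36*1)) = 212/(-12 + (14 + 1 + 36)) = 212/(-12 + 51) = 212/39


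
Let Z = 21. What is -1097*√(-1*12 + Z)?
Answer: -3291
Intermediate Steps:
-1097*√(-1*12 + Z) = -1097*√(-1*12 + 21) = -1097*√(-12 + 21) = -1097*√9 = -1097*3 = -3291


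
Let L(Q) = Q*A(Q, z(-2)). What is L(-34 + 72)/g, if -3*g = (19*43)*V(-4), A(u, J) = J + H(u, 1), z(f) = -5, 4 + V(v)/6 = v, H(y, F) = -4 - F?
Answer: -5/172 ≈ -0.029070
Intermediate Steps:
V(v) = -24 + 6*v
A(u, J) = -5 + J (A(u, J) = J + (-4 - 1*1) = J + (-4 - 1) = J - 5 = -5 + J)
L(Q) = -10*Q (L(Q) = Q*(-5 - 5) = Q*(-10) = -10*Q)
g = 13072 (g = -19*43*(-24 + 6*(-4))/3 = -817*(-24 - 24)/3 = -817*(-48)/3 = -⅓*(-39216) = 13072)
L(-34 + 72)/g = -10*(-34 + 72)/13072 = -10*38*(1/13072) = -380*1/13072 = -5/172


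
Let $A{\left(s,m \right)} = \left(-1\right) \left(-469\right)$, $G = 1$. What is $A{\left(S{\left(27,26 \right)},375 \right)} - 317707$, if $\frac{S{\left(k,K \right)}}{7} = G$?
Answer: $-317238$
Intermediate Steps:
$S{\left(k,K \right)} = 7$ ($S{\left(k,K \right)} = 7 \cdot 1 = 7$)
$A{\left(s,m \right)} = 469$
$A{\left(S{\left(27,26 \right)},375 \right)} - 317707 = 469 - 317707 = -317238$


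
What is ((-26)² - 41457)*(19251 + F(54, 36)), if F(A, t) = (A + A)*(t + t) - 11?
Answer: -1101739496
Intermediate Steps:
F(A, t) = -11 + 4*A*t (F(A, t) = (2*A)*(2*t) - 11 = 4*A*t - 11 = -11 + 4*A*t)
((-26)² - 41457)*(19251 + F(54, 36)) = ((-26)² - 41457)*(19251 + (-11 + 4*54*36)) = (676 - 41457)*(19251 + (-11 + 7776)) = -40781*(19251 + 7765) = -40781*27016 = -1101739496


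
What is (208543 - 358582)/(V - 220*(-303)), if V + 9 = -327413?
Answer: 150039/260762 ≈ 0.57539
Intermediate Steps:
V = -327422 (V = -9 - 327413 = -327422)
(208543 - 358582)/(V - 220*(-303)) = (208543 - 358582)/(-327422 - 220*(-303)) = -150039/(-327422 + 66660) = -150039/(-260762) = -150039*(-1/260762) = 150039/260762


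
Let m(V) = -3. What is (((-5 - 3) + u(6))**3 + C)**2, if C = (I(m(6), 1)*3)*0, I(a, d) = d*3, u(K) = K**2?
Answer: 481890304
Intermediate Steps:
I(a, d) = 3*d
C = 0 (C = ((3*1)*3)*0 = (3*3)*0 = 9*0 = 0)
(((-5 - 3) + u(6))**3 + C)**2 = (((-5 - 3) + 6**2)**3 + 0)**2 = ((-8 + 36)**3 + 0)**2 = (28**3 + 0)**2 = (21952 + 0)**2 = 21952**2 = 481890304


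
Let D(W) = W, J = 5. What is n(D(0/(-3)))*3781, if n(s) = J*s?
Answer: 0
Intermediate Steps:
n(s) = 5*s
n(D(0/(-3)))*3781 = (5*(0/(-3)))*3781 = (5*(0*(-1/3)))*3781 = (5*0)*3781 = 0*3781 = 0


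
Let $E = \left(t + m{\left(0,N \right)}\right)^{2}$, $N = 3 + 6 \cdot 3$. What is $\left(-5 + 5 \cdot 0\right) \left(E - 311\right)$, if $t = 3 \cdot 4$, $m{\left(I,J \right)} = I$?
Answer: $835$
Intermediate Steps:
$N = 21$ ($N = 3 + 18 = 21$)
$t = 12$
$E = 144$ ($E = \left(12 + 0\right)^{2} = 12^{2} = 144$)
$\left(-5 + 5 \cdot 0\right) \left(E - 311\right) = \left(-5 + 5 \cdot 0\right) \left(144 - 311\right) = \left(-5 + 0\right) \left(-167\right) = \left(-5\right) \left(-167\right) = 835$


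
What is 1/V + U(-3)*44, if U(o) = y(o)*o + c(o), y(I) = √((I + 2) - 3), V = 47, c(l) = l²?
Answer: 18613/47 - 264*I ≈ 396.02 - 264.0*I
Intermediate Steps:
y(I) = √(-1 + I) (y(I) = √((2 + I) - 3) = √(-1 + I))
U(o) = o² + o*√(-1 + o) (U(o) = √(-1 + o)*o + o² = o*√(-1 + o) + o² = o² + o*√(-1 + o))
1/V + U(-3)*44 = 1/47 - 3*(-3 + √(-1 - 3))*44 = 1/47 - 3*(-3 + √(-4))*44 = 1/47 - 3*(-3 + 2*I)*44 = 1/47 + (9 - 6*I)*44 = 1/47 + (396 - 264*I) = 18613/47 - 264*I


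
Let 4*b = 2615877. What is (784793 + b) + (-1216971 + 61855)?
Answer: 1134585/4 ≈ 2.8365e+5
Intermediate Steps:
b = 2615877/4 (b = (¼)*2615877 = 2615877/4 ≈ 6.5397e+5)
(784793 + b) + (-1216971 + 61855) = (784793 + 2615877/4) + (-1216971 + 61855) = 5755049/4 - 1155116 = 1134585/4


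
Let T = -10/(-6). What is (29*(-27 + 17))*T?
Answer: -1450/3 ≈ -483.33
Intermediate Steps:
T = 5/3 (T = -10*(-⅙) = 5/3 ≈ 1.6667)
(29*(-27 + 17))*T = (29*(-27 + 17))*(5/3) = (29*(-10))*(5/3) = -290*5/3 = -1450/3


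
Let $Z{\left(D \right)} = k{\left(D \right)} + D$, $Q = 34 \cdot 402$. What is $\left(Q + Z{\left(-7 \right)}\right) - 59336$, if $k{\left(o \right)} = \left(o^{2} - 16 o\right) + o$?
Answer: $-45521$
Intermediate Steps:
$Q = 13668$
$k{\left(o \right)} = o^{2} - 15 o$
$Z{\left(D \right)} = D + D \left(-15 + D\right)$ ($Z{\left(D \right)} = D \left(-15 + D\right) + D = D + D \left(-15 + D\right)$)
$\left(Q + Z{\left(-7 \right)}\right) - 59336 = \left(13668 - 7 \left(-14 - 7\right)\right) - 59336 = \left(13668 - -147\right) - 59336 = \left(13668 + 147\right) - 59336 = 13815 - 59336 = -45521$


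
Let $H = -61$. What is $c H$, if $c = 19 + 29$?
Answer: $-2928$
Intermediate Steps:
$c = 48$
$c H = 48 \left(-61\right) = -2928$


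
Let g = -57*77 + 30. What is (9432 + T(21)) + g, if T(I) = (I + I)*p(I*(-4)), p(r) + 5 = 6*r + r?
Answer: -19833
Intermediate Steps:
g = -4359 (g = -4389 + 30 = -4359)
p(r) = -5 + 7*r (p(r) = -5 + (6*r + r) = -5 + 7*r)
T(I) = 2*I*(-5 - 28*I) (T(I) = (I + I)*(-5 + 7*(I*(-4))) = (2*I)*(-5 + 7*(-4*I)) = (2*I)*(-5 - 28*I) = 2*I*(-5 - 28*I))
(9432 + T(21)) + g = (9432 + 2*21*(-5 - 28*21)) - 4359 = (9432 + 2*21*(-5 - 588)) - 4359 = (9432 + 2*21*(-593)) - 4359 = (9432 - 24906) - 4359 = -15474 - 4359 = -19833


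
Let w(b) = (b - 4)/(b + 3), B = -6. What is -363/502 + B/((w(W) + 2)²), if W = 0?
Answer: -3570/251 ≈ -14.223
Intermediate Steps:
w(b) = (-4 + b)/(3 + b)
-363/502 + B/((w(W) + 2)²) = -363/502 - 6/((-4 + 0)/(3 + 0) + 2)² = -363*1/502 - 6/(-4/3 + 2)² = -363/502 - 6/((⅓)*(-4) + 2)² = -363/502 - 6/(-4/3 + 2)² = -363/502 - 6/((⅔)²) = -363/502 - 6/4/9 = -363/502 - 6*9/4 = -363/502 - 27/2 = -3570/251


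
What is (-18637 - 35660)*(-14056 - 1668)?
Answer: 853766028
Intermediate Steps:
(-18637 - 35660)*(-14056 - 1668) = -54297*(-15724) = 853766028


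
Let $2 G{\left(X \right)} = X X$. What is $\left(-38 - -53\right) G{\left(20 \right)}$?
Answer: $3000$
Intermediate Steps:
$G{\left(X \right)} = \frac{X^{2}}{2}$ ($G{\left(X \right)} = \frac{X X}{2} = \frac{X^{2}}{2}$)
$\left(-38 - -53\right) G{\left(20 \right)} = \left(-38 - -53\right) \frac{20^{2}}{2} = \left(-38 + 53\right) \frac{1}{2} \cdot 400 = 15 \cdot 200 = 3000$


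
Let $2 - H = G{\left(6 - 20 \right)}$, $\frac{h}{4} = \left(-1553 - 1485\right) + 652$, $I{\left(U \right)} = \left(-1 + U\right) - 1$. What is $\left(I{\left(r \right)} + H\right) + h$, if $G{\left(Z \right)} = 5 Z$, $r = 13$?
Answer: $-9461$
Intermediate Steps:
$I{\left(U \right)} = -2 + U$
$h = -9544$ ($h = 4 \left(\left(-1553 - 1485\right) + 652\right) = 4 \left(-3038 + 652\right) = 4 \left(-2386\right) = -9544$)
$H = 72$ ($H = 2 - 5 \left(6 - 20\right) = 2 - 5 \left(-14\right) = 2 - -70 = 2 + 70 = 72$)
$\left(I{\left(r \right)} + H\right) + h = \left(\left(-2 + 13\right) + 72\right) - 9544 = \left(11 + 72\right) - 9544 = 83 - 9544 = -9461$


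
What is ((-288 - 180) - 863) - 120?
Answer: -1451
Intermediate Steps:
((-288 - 180) - 863) - 120 = (-468 - 863) - 120 = -1331 - 120 = -1451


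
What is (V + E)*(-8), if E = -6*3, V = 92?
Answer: -592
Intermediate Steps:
E = -18
(V + E)*(-8) = (92 - 18)*(-8) = 74*(-8) = -592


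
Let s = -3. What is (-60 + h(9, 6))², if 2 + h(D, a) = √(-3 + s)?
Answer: (62 - I*√6)² ≈ 3838.0 - 303.74*I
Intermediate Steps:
h(D, a) = -2 + I*√6 (h(D, a) = -2 + √(-3 - 3) = -2 + √(-6) = -2 + I*√6)
(-60 + h(9, 6))² = (-60 + (-2 + I*√6))² = (-62 + I*√6)²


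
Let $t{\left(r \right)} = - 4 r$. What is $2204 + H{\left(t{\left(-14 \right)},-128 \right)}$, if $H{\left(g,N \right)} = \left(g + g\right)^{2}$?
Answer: $14748$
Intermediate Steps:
$H{\left(g,N \right)} = 4 g^{2}$ ($H{\left(g,N \right)} = \left(2 g\right)^{2} = 4 g^{2}$)
$2204 + H{\left(t{\left(-14 \right)},-128 \right)} = 2204 + 4 \left(\left(-4\right) \left(-14\right)\right)^{2} = 2204 + 4 \cdot 56^{2} = 2204 + 4 \cdot 3136 = 2204 + 12544 = 14748$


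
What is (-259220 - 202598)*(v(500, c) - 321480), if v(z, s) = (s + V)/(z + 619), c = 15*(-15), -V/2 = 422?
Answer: 166133109149602/1119 ≈ 1.4847e+11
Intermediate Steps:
V = -844 (V = -2*422 = -844)
c = -225
v(z, s) = (-844 + s)/(619 + z) (v(z, s) = (s - 844)/(z + 619) = (-844 + s)/(619 + z))
(-259220 - 202598)*(v(500, c) - 321480) = (-259220 - 202598)*((-844 - 225)/(619 + 500) - 321480) = -461818*(-1069/1119 - 321480) = -461818*(-359737189/1119) = 166133109149602/1119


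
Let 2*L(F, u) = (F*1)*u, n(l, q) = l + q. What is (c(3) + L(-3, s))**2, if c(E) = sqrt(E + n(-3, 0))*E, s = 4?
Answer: 36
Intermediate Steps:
L(F, u) = F*u/2 (L(F, u) = ((F*1)*u)/2 = (F*u)/2 = F*u/2)
c(E) = E*sqrt(-3 + E) (c(E) = sqrt(E + (-3 + 0))*E = sqrt(E - 3)*E = sqrt(-3 + E)*E = E*sqrt(-3 + E))
(c(3) + L(-3, s))**2 = (3*sqrt(-3 + 3) + (1/2)*(-3)*4)**2 = (3*sqrt(0) - 6)**2 = (3*0 - 6)**2 = (0 - 6)**2 = (-6)**2 = 36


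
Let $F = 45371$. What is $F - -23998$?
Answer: $69369$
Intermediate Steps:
$F - -23998 = 45371 - -23998 = 45371 + 23998 = 69369$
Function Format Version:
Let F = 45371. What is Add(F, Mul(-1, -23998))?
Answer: 69369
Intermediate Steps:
Add(F, Mul(-1, -23998)) = Add(45371, Mul(-1, -23998)) = Add(45371, 23998) = 69369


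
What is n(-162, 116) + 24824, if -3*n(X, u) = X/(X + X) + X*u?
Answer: 186527/6 ≈ 31088.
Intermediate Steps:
n(X, u) = -⅙ - X*u/3 (n(X, u) = -(X/(X + X) + X*u)/3 = -(X/((2*X)) + X*u)/3 = -((1/(2*X))*X + X*u)/3 = -(½ + X*u)/3 = -⅙ - X*u/3)
n(-162, 116) + 24824 = (-⅙ - ⅓*(-162)*116) + 24824 = (-⅙ + 6264) + 24824 = 37583/6 + 24824 = 186527/6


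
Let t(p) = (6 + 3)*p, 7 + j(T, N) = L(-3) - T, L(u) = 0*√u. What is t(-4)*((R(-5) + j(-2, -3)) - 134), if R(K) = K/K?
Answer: 4968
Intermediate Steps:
R(K) = 1
L(u) = 0
j(T, N) = -7 - T (j(T, N) = -7 + (0 - T) = -7 - T)
t(p) = 9*p
t(-4)*((R(-5) + j(-2, -3)) - 134) = (9*(-4))*((1 + (-7 - 1*(-2))) - 134) = -36*((1 + (-7 + 2)) - 134) = -36*((1 - 5) - 134) = -36*(-4 - 134) = -36*(-138) = 4968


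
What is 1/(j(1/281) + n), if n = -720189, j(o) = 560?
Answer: -1/719629 ≈ -1.3896e-6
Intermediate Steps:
1/(j(1/281) + n) = 1/(560 - 720189) = 1/(-719629) = -1/719629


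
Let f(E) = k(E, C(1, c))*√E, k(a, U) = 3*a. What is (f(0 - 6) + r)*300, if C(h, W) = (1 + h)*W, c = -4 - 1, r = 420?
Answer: 126000 - 5400*I*√6 ≈ 1.26e+5 - 13227.0*I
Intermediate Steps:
c = -5
C(h, W) = W*(1 + h)
f(E) = 3*E^(3/2) (f(E) = (3*E)*√E = 3*E^(3/2))
(f(0 - 6) + r)*300 = (3*(0 - 6)^(3/2) + 420)*300 = (3*(-6)^(3/2) + 420)*300 = (3*(-6*I*√6) + 420)*300 = (-18*I*√6 + 420)*300 = (420 - 18*I*√6)*300 = 126000 - 5400*I*√6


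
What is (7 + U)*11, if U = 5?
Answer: 132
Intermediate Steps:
(7 + U)*11 = (7 + 5)*11 = 12*11 = 132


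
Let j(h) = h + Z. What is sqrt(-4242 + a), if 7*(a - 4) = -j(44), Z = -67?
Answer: I*sqrt(207501)/7 ≈ 65.075*I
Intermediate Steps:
j(h) = -67 + h (j(h) = h - 67 = -67 + h)
a = 51/7 (a = 4 + (-(-67 + 44))/7 = 4 + (-1*(-23))/7 = 4 + (1/7)*23 = 4 + 23/7 = 51/7 ≈ 7.2857)
sqrt(-4242 + a) = sqrt(-4242 + 51/7) = sqrt(-29643/7) = I*sqrt(207501)/7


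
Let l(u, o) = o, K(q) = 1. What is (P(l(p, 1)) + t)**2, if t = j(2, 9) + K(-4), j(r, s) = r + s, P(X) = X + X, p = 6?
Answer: 196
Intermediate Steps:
P(X) = 2*X
t = 12 (t = (2 + 9) + 1 = 11 + 1 = 12)
(P(l(p, 1)) + t)**2 = (2*1 + 12)**2 = (2 + 12)**2 = 14**2 = 196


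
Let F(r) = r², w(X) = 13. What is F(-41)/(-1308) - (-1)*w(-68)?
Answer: 15323/1308 ≈ 11.715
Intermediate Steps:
F(-41)/(-1308) - (-1)*w(-68) = (-41)²/(-1308) - (-1)*13 = 1681*(-1/1308) - 1*(-13) = -1681/1308 + 13 = 15323/1308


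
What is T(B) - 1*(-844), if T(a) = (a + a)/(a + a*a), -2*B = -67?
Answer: 58240/69 ≈ 844.06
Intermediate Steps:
B = 67/2 (B = -½*(-67) = 67/2 ≈ 33.500)
T(a) = 2*a/(a + a²) (T(a) = (2*a)/(a + a²) = 2*a/(a + a²))
T(B) - 1*(-844) = 2/(1 + 67/2) - 1*(-844) = 2/(69/2) + 844 = 2*(2/69) + 844 = 4/69 + 844 = 58240/69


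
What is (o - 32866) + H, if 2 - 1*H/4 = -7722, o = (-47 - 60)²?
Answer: 9479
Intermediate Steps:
o = 11449 (o = (-107)² = 11449)
H = 30896 (H = 8 - 4*(-7722) = 8 + 30888 = 30896)
(o - 32866) + H = (11449 - 32866) + 30896 = -21417 + 30896 = 9479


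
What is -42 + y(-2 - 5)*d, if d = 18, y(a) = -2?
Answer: -78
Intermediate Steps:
-42 + y(-2 - 5)*d = -42 - 2*18 = -42 - 36 = -78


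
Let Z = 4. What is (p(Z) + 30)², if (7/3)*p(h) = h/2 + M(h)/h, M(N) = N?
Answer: 47961/49 ≈ 978.80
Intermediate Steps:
p(h) = 3/7 + 3*h/14 (p(h) = 3*(h/2 + h/h)/7 = 3*(h*(½) + 1)/7 = 3*(h/2 + 1)/7 = 3*(1 + h/2)/7 = 3/7 + 3*h/14)
(p(Z) + 30)² = ((3/7 + (3/14)*4) + 30)² = ((3/7 + 6/7) + 30)² = (9/7 + 30)² = (219/7)² = 47961/49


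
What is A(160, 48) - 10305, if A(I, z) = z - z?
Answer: -10305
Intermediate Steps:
A(I, z) = 0
A(160, 48) - 10305 = 0 - 10305 = -10305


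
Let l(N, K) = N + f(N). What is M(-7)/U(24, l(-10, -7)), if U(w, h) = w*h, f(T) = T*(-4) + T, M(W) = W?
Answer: -7/480 ≈ -0.014583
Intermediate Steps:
f(T) = -3*T (f(T) = -4*T + T = -3*T)
l(N, K) = -2*N (l(N, K) = N - 3*N = -2*N)
U(w, h) = h*w
M(-7)/U(24, l(-10, -7)) = -7/(-2*(-10)*24) = -7/(20*24) = -7/480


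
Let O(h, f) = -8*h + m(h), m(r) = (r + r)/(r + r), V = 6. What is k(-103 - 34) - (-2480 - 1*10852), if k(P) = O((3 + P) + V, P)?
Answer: 14357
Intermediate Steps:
m(r) = 1 (m(r) = (2*r)/((2*r)) = (2*r)*(1/(2*r)) = 1)
O(h, f) = 1 - 8*h (O(h, f) = -8*h + 1 = 1 - 8*h)
k(P) = -71 - 8*P (k(P) = 1 - 8*((3 + P) + 6) = 1 - 8*(9 + P) = 1 + (-72 - 8*P) = -71 - 8*P)
k(-103 - 34) - (-2480 - 1*10852) = (-71 - 8*(-103 - 34)) - (-2480 - 1*10852) = (-71 - 8*(-137)) - (-2480 - 10852) = (-71 + 1096) - 1*(-13332) = 1025 + 13332 = 14357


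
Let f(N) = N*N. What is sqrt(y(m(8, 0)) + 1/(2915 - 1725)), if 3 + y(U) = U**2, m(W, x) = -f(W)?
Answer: sqrt(5796098490)/1190 ≈ 63.977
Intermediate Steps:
f(N) = N**2
m(W, x) = -W**2
y(U) = -3 + U**2
sqrt(y(m(8, 0)) + 1/(2915 - 1725)) = sqrt((-3 + (-1*8**2)**2) + 1/(2915 - 1725)) = sqrt((-3 + (-1*64)**2) + 1/1190) = sqrt((-3 + (-64)**2) + 1/1190) = sqrt((-3 + 4096) + 1/1190) = sqrt(4093 + 1/1190) = sqrt(4870671/1190) = sqrt(5796098490)/1190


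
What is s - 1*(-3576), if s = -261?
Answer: 3315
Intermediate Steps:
s - 1*(-3576) = -261 - 1*(-3576) = -261 + 3576 = 3315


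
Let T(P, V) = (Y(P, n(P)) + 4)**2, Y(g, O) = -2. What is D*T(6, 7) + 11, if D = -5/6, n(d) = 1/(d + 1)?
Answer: 23/3 ≈ 7.6667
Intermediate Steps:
n(d) = 1/(1 + d)
T(P, V) = 4 (T(P, V) = (-2 + 4)**2 = 2**2 = 4)
D = -5/6 (D = -5*1/6 = -5/6 ≈ -0.83333)
D*T(6, 7) + 11 = -5/6*4 + 11 = -10/3 + 11 = 23/3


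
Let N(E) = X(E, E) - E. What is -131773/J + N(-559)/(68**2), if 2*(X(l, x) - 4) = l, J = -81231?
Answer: 1264694681/751224288 ≈ 1.6835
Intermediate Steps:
X(l, x) = 4 + l/2
N(E) = 4 - E/2 (N(E) = (4 + E/2) - E = 4 - E/2)
-131773/J + N(-559)/(68**2) = -131773/(-81231) + (4 - 1/2*(-559))/(68**2) = -131773*(-1/81231) + (4 + 559/2)/4624 = 131773/81231 + (567/2)*(1/4624) = 131773/81231 + 567/9248 = 1264694681/751224288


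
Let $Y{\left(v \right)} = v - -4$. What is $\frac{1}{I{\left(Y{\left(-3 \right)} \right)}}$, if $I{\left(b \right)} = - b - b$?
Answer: $- \frac{1}{2} \approx -0.5$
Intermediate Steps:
$Y{\left(v \right)} = 4 + v$ ($Y{\left(v \right)} = v + 4 = 4 + v$)
$I{\left(b \right)} = - 2 b$
$\frac{1}{I{\left(Y{\left(-3 \right)} \right)}} = \frac{1}{\left(-2\right) \left(4 - 3\right)} = \frac{1}{\left(-2\right) 1} = \frac{1}{-2} = - \frac{1}{2}$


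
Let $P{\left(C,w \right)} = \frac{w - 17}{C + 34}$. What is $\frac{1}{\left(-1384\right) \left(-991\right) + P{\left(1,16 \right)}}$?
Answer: $\frac{35}{48004039} \approx 7.2911 \cdot 10^{-7}$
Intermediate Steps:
$P{\left(C,w \right)} = \frac{-17 + w}{34 + C}$
$\frac{1}{\left(-1384\right) \left(-991\right) + P{\left(1,16 \right)}} = \frac{1}{\left(-1384\right) \left(-991\right) + \frac{-17 + 16}{34 + 1}} = \frac{1}{1371544 + \frac{1}{35} \left(-1\right)} = \frac{1}{1371544 - \frac{1}{35}} = \frac{1}{\frac{48004039}{35}} = \frac{35}{48004039}$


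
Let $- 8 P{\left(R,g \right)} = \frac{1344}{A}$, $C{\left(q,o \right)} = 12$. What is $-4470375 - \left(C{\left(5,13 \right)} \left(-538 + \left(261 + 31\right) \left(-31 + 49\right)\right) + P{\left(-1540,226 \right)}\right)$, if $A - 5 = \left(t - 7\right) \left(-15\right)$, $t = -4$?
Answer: $- \frac{384794151}{85} \approx -4.527 \cdot 10^{6}$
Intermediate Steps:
$A = 170$ ($A = 5 + \left(-4 - 7\right) \left(-15\right) = 5 - -165 = 5 + 165 = 170$)
$P{\left(R,g \right)} = - \frac{84}{85}$ ($P{\left(R,g \right)} = - \frac{1344 \cdot \frac{1}{170}}{8} = \left(- \frac{1}{8}\right) \frac{672}{85} = - \frac{84}{85}$)
$-4470375 - \left(C{\left(5,13 \right)} \left(-538 + \left(261 + 31\right) \left(-31 + 49\right)\right) + P{\left(-1540,226 \right)}\right) = -4470375 - \left(12 \left(-538 + \left(261 + 31\right) \left(-31 + 49\right)\right) - \frac{84}{85}\right) = -4470375 - \left(12 \left(-538 + 292 \cdot 18\right) - \frac{84}{85}\right) = -4470375 - \left(12 \left(-538 + 5256\right) - \frac{84}{85}\right) = -4470375 - \left(12 \cdot 4718 - \frac{84}{85}\right) = -4470375 - \left(56616 - \frac{84}{85}\right) = -4470375 - \frac{4812276}{85} = - \frac{384794151}{85}$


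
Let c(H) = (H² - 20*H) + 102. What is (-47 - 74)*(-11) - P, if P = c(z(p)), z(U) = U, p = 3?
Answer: 1280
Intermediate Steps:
c(H) = 102 + H² - 20*H
P = 51 (P = 102 + 3² - 20*3 = 102 + 9 - 60 = 51)
(-47 - 74)*(-11) - P = (-47 - 74)*(-11) - 1*51 = -121*(-11) - 51 = 1331 - 51 = 1280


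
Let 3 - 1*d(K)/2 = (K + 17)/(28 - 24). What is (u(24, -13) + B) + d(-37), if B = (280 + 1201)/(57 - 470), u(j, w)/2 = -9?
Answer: -2307/413 ≈ -5.5860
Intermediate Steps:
d(K) = -5/2 - K/2 (d(K) = 6 - 2*(K + 17)/(28 - 24) = 6 - 2*(17 + K)/4 = 6 - 2*(17/4 + K/4) = 6 + (-17/2 - K/2) = -5/2 - K/2)
u(j, w) = -18 (u(j, w) = 2*(-9) = -18)
B = -1481/413 (B = 1481/(-413) = 1481*(-1/413) = -1481/413 ≈ -3.5860)
(u(24, -13) + B) + d(-37) = (-18 - 1481/413) + (-5/2 - 1/2*(-37)) = -8915/413 + (-5/2 + 37/2) = -8915/413 + 16 = -2307/413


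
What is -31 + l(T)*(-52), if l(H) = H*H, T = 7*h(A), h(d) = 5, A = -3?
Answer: -63731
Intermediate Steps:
T = 35 (T = 7*5 = 35)
l(H) = H**2
-31 + l(T)*(-52) = -31 + 35**2*(-52) = -31 + 1225*(-52) = -31 - 63700 = -63731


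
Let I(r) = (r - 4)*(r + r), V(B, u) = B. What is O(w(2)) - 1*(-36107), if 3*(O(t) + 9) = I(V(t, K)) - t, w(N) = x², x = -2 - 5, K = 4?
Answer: 112655/3 ≈ 37552.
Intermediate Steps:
x = -7
I(r) = 2*r*(-4 + r) (I(r) = (-4 + r)*(2*r) = 2*r*(-4 + r))
w(N) = 49 (w(N) = (-7)² = 49)
O(t) = -9 - t/3 + 2*t*(-4 + t)/3 (O(t) = -9 + (2*t*(-4 + t) - t)/3 = -9 + (-t + 2*t*(-4 + t))/3 = -9 + (-t/3 + 2*t*(-4 + t)/3) = -9 - t/3 + 2*t*(-4 + t)/3)
O(w(2)) - 1*(-36107) = (-9 - 3*49 + (⅔)*49²) - 1*(-36107) = (-9 - 147 + (⅔)*2401) + 36107 = (-9 - 147 + 4802/3) + 36107 = 4334/3 + 36107 = 112655/3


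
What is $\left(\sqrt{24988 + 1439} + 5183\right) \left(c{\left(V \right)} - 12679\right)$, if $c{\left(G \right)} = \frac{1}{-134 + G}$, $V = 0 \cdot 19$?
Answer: $- \frac{8805849621}{134} - \frac{1698987 \sqrt{26427}}{134} \approx -6.7776 \cdot 10^{7}$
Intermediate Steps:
$V = 0$
$\left(\sqrt{24988 + 1439} + 5183\right) \left(c{\left(V \right)} - 12679\right) = \left(\sqrt{24988 + 1439} + 5183\right) \left(\frac{1}{-134 + 0} - 12679\right) = \left(\sqrt{26427} + 5183\right) \left(\frac{1}{-134} - 12679\right) = \left(5183 + \sqrt{26427}\right) \left(- \frac{1}{134} - 12679\right) = \left(5183 + \sqrt{26427}\right) \left(- \frac{1698987}{134}\right) = - \frac{8805849621}{134} - \frac{1698987 \sqrt{26427}}{134}$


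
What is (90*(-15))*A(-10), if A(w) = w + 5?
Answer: 6750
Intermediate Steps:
A(w) = 5 + w
(90*(-15))*A(-10) = (90*(-15))*(5 - 10) = -1350*(-5) = 6750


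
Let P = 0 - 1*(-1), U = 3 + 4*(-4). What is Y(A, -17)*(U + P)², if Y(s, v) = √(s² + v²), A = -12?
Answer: 144*√433 ≈ 2996.4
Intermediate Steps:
U = -13 (U = 3 - 16 = -13)
P = 1 (P = 0 + 1 = 1)
Y(A, -17)*(U + P)² = √((-12)² + (-17)²)*(-13 + 1)² = √(144 + 289)*(-12)² = √433*144 = 144*√433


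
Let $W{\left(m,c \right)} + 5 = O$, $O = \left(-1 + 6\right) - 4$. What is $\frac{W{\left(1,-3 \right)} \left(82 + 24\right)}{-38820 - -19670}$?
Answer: $\frac{212}{9575} \approx 0.022141$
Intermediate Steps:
$O = 1$ ($O = 5 - 4 = 1$)
$W{\left(m,c \right)} = -4$ ($W{\left(m,c \right)} = -5 + 1 = -4$)
$\frac{W{\left(1,-3 \right)} \left(82 + 24\right)}{-38820 - -19670} = \frac{\left(-4\right) \left(82 + 24\right)}{-38820 - -19670} = \frac{\left(-4\right) 106}{-38820 + 19670} = - \frac{424}{-19150} = \left(-424\right) \left(- \frac{1}{19150}\right) = \frac{212}{9575}$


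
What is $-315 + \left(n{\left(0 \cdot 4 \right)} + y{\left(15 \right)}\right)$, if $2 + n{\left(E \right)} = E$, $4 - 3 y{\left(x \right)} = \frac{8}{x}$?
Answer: $- \frac{14213}{45} \approx -315.84$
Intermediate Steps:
$y{\left(x \right)} = \frac{4}{3} - \frac{8}{3 x}$ ($y{\left(x \right)} = \frac{4}{3} - \frac{8 \frac{1}{x}}{3} = \frac{4}{3} - \frac{8}{3 x}$)
$n{\left(E \right)} = -2 + E$
$-315 + \left(n{\left(0 \cdot 4 \right)} + y{\left(15 \right)}\right) = -315 + \left(\left(-2 + 0 \cdot 4\right) + \frac{4 \left(-2 + 15\right)}{3 \cdot 15}\right) = -315 + \left(\left(-2 + 0\right) + \frac{4}{3} \cdot \frac{1}{15} \cdot 13\right) = -315 + \left(-2 + \frac{52}{45}\right) = -315 - \frac{38}{45} = - \frac{14213}{45}$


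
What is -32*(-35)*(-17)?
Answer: -19040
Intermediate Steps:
-32*(-35)*(-17) = 1120*(-17) = -19040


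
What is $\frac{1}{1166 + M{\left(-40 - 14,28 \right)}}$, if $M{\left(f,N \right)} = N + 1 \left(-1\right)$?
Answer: $\frac{1}{1193} \approx 0.00083822$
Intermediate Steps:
$M{\left(f,N \right)} = -1 + N$ ($M{\left(f,N \right)} = N - 1 = -1 + N$)
$\frac{1}{1166 + M{\left(-40 - 14,28 \right)}} = \frac{1}{1166 + \left(-1 + 28\right)} = \frac{1}{1166 + 27} = \frac{1}{1193}$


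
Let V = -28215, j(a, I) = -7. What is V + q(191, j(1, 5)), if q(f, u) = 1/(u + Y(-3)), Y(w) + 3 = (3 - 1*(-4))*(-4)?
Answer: -1072171/38 ≈ -28215.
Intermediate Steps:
Y(w) = -31 (Y(w) = -3 + (3 - 1*(-4))*(-4) = -3 + (3 + 4)*(-4) = -3 + 7*(-4) = -3 - 28 = -31)
q(f, u) = 1/(-31 + u) (q(f, u) = 1/(u - 31) = 1/(-31 + u))
V + q(191, j(1, 5)) = -28215 + 1/(-31 - 7) = -28215 + 1/(-38) = -28215 - 1/38 = -1072171/38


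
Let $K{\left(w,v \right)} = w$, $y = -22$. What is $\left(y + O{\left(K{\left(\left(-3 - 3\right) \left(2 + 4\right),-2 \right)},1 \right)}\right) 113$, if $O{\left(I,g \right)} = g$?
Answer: $-2373$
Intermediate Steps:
$\left(y + O{\left(K{\left(\left(-3 - 3\right) \left(2 + 4\right),-2 \right)},1 \right)}\right) 113 = \left(-22 + 1\right) 113 = \left(-21\right) 113 = -2373$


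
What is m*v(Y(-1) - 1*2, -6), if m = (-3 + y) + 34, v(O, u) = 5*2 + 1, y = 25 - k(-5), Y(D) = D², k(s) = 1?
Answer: 605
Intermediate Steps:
y = 24 (y = 25 - 1*1 = 25 - 1 = 24)
v(O, u) = 11 (v(O, u) = 10 + 1 = 11)
m = 55 (m = (-3 + 24) + 34 = 21 + 34 = 55)
m*v(Y(-1) - 1*2, -6) = 55*11 = 605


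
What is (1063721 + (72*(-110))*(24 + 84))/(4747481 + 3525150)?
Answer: 208361/8272631 ≈ 0.025187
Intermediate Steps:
(1063721 + (72*(-110))*(24 + 84))/(4747481 + 3525150) = (1063721 - 7920*108)/8272631 = (1063721 - 855360)*(1/8272631) = 208361*(1/8272631) = 208361/8272631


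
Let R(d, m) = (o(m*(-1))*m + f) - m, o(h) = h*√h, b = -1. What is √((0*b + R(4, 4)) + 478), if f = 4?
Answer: √(478 - 32*I) ≈ 21.875 - 0.73141*I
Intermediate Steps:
o(h) = h^(3/2)
R(d, m) = 4 - m + m*(-m)^(3/2) (R(d, m) = ((m*(-1))^(3/2)*m + 4) - m = ((-m)^(3/2)*m + 4) - m = (m*(-m)^(3/2) + 4) - m = (4 + m*(-m)^(3/2)) - m = 4 - m + m*(-m)^(3/2))
√((0*b + R(4, 4)) + 478) = √((0*(-1) + (4 - 1*4 - (-1*4)^(5/2))) + 478) = √((0 + (4 - 4 - (-4)^(5/2))) + 478) = √((0 + (4 - 4 - 32*I)) + 478) = √((0 - 32*I) + 478) = √(-32*I + 478) = √(478 - 32*I)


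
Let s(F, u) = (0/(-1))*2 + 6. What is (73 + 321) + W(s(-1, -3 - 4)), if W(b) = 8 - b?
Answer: 396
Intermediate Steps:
s(F, u) = 6 (s(F, u) = (0*(-1))*2 + 6 = 0*2 + 6 = 0 + 6 = 6)
(73 + 321) + W(s(-1, -3 - 4)) = (73 + 321) + (8 - 1*6) = 394 + (8 - 6) = 394 + 2 = 396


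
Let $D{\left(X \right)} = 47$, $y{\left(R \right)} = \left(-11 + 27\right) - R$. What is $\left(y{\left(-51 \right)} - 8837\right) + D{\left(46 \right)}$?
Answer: $-8723$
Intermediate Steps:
$y{\left(R \right)} = 16 - R$
$\left(y{\left(-51 \right)} - 8837\right) + D{\left(46 \right)} = \left(\left(16 - -51\right) - 8837\right) + 47 = \left(\left(16 + 51\right) - 8837\right) + 47 = \left(67 - 8837\right) + 47 = -8770 + 47 = -8723$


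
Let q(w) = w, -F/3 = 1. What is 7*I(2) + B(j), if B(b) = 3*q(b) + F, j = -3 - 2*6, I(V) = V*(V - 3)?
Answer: -62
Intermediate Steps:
F = -3 (F = -3*1 = -3)
I(V) = V*(-3 + V)
j = -15 (j = -3 - 12 = -15)
B(b) = -3 + 3*b (B(b) = 3*b - 3 = -3 + 3*b)
7*I(2) + B(j) = 7*(2*(-3 + 2)) + (-3 + 3*(-15)) = 7*(2*(-1)) + (-3 - 45) = 7*(-2) - 48 = -14 - 48 = -62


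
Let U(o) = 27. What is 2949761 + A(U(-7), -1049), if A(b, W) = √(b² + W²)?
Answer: 2949761 + √1101130 ≈ 2.9508e+6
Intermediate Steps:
A(b, W) = √(W² + b²)
2949761 + A(U(-7), -1049) = 2949761 + √((-1049)² + 27²) = 2949761 + √(1100401 + 729) = 2949761 + √1101130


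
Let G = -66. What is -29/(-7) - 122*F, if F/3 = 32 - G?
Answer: -251047/7 ≈ -35864.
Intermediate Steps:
F = 294 (F = 3*(32 - 1*(-66)) = 3*(32 + 66) = 3*98 = 294)
-29/(-7) - 122*F = -29/(-7) - 122*294 = -29*(-⅐) - 35868 = 29/7 - 35868 = -251047/7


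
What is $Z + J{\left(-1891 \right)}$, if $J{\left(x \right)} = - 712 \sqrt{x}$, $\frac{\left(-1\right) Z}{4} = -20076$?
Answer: $80304 - 712 i \sqrt{1891} \approx 80304.0 - 30962.0 i$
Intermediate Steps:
$Z = 80304$ ($Z = \left(-4\right) \left(-20076\right) = 80304$)
$Z + J{\left(-1891 \right)} = 80304 - 712 \sqrt{-1891} = 80304 - 712 i \sqrt{1891}$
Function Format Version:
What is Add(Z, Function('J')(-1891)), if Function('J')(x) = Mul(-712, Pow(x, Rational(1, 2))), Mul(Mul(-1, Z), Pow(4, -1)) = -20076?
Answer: Add(80304, Mul(-712, I, Pow(1891, Rational(1, 2)))) ≈ Add(80304., Mul(-30962., I))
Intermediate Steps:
Z = 80304 (Z = Mul(-4, -20076) = 80304)
Add(Z, Function('J')(-1891)) = Add(80304, Mul(-712, Pow(-1891, Rational(1, 2)))) = Add(80304, Mul(-712, Mul(I, Pow(1891, Rational(1, 2))))) = Add(80304, Mul(-712, I, Pow(1891, Rational(1, 2))))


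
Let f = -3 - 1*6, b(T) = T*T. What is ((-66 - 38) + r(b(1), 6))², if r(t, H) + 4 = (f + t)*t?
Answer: 13456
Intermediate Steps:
b(T) = T²
f = -9 (f = -3 - 6 = -9)
r(t, H) = -4 + t*(-9 + t) (r(t, H) = -4 + (-9 + t)*t = -4 + t*(-9 + t))
((-66 - 38) + r(b(1), 6))² = ((-66 - 38) + (-4 + (1²)² - 9*1²))² = (-104 + (-4 + 1² - 9*1))² = (-104 + (-4 + 1 - 9))² = (-104 - 12)² = (-116)² = 13456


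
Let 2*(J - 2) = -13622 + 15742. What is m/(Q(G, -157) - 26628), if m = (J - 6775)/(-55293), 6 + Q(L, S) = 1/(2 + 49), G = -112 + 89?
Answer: -97121/25035435523 ≈ -3.8793e-6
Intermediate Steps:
J = 1062 (J = 2 + (-13622 + 15742)/2 = 2 + (½)*2120 = 2 + 1060 = 1062)
G = -23
Q(L, S) = -305/51 (Q(L, S) = -6 + 1/(2 + 49) = -6 + 1/51 = -305/51)
m = 5713/55293 (m = (1062 - 6775)/(-55293) = -5713*(-1/55293) = 5713/55293 ≈ 0.10332)
m/(Q(G, -157) - 26628) = 5713/(55293*(-305/51 - 26628)) = 5713/(55293*(-1358333/51)) = (5713/55293)*(-51/1358333) = -97121/25035435523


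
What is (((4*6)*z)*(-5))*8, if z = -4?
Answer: 3840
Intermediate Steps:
(((4*6)*z)*(-5))*8 = (((4*6)*(-4))*(-5))*8 = ((24*(-4))*(-5))*8 = -96*(-5)*8 = 480*8 = 3840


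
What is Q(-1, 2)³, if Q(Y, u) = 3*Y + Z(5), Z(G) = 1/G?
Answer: -2744/125 ≈ -21.952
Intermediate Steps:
Z(G) = 1/G
Q(Y, u) = ⅕ + 3*Y (Q(Y, u) = 3*Y + 1/5 = 3*Y + ⅕ = ⅕ + 3*Y)
Q(-1, 2)³ = (⅕ + 3*(-1))³ = (⅕ - 3)³ = (-14/5)³ = -2744/125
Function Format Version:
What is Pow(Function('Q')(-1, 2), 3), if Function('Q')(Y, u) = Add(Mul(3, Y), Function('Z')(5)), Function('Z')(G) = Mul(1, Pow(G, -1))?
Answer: Rational(-2744, 125) ≈ -21.952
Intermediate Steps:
Function('Z')(G) = Pow(G, -1)
Function('Q')(Y, u) = Add(Rational(1, 5), Mul(3, Y)) (Function('Q')(Y, u) = Add(Mul(3, Y), Pow(5, -1)) = Add(Mul(3, Y), Rational(1, 5)) = Add(Rational(1, 5), Mul(3, Y)))
Pow(Function('Q')(-1, 2), 3) = Pow(Add(Rational(1, 5), Mul(3, -1)), 3) = Pow(Add(Rational(1, 5), -3), 3) = Pow(Rational(-14, 5), 3) = Rational(-2744, 125)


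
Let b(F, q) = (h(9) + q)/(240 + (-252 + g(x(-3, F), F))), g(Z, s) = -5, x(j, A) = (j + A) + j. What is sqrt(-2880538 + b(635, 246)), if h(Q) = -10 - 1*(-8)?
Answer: I*sqrt(832479630)/17 ≈ 1697.2*I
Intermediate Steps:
x(j, A) = A + 2*j (x(j, A) = (A + j) + j = A + 2*j)
h(Q) = -2 (h(Q) = -10 + 8 = -2)
b(F, q) = 2/17 - q/17 (b(F, q) = (-2 + q)/(240 + (-252 - 5)) = (-2 + q)/(240 - 257) = (-2 + q)/(-17) = (-2 + q)*(-1/17) = 2/17 - q/17)
sqrt(-2880538 + b(635, 246)) = sqrt(-2880538 + (2/17 - 1/17*246)) = sqrt(-2880538 + (2/17 - 246/17)) = sqrt(-2880538 - 244/17) = sqrt(-48969390/17) = I*sqrt(832479630)/17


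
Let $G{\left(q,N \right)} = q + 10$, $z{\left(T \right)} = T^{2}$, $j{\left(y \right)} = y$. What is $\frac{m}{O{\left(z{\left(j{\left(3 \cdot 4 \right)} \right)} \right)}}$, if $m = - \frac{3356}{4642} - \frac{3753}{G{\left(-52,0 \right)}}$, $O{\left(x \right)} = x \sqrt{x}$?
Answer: $\frac{2880079}{56149632} \approx 0.051293$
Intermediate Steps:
$G{\left(q,N \right)} = 10 + q$
$O{\left(x \right)} = x^{\frac{3}{2}}$
$m = \frac{2880079}{32494}$ ($m = - \frac{3356}{4642} - \frac{3753}{10 - 52} = \left(-3356\right) \frac{1}{4642} - \frac{3753}{-42} = - \frac{1678}{2321} - - \frac{1251}{14} = - \frac{1678}{2321} + \frac{1251}{14} = \frac{2880079}{32494} \approx 88.634$)
$\frac{m}{O{\left(z{\left(j{\left(3 \cdot 4 \right)} \right)} \right)}} = \frac{2880079}{32494 \left(\left(3 \cdot 4\right)^{2}\right)^{\frac{3}{2}}} = \frac{2880079}{32494 \left(12^{2}\right)^{\frac{3}{2}}} = \frac{2880079}{32494 \cdot 144^{\frac{3}{2}}} = \frac{2880079}{32494 \cdot 1728} = \frac{2880079}{32494} \cdot \frac{1}{1728} = \frac{2880079}{56149632}$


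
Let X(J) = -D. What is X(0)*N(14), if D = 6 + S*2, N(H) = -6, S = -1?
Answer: 24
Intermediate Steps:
D = 4 (D = 6 - 1*2 = 6 - 2 = 4)
X(J) = -4 (X(J) = -1*4 = -4)
X(0)*N(14) = -4*(-6) = 24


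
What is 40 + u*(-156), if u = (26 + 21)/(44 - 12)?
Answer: -1513/8 ≈ -189.13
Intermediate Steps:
u = 47/32 ≈ 1.4688
40 + u*(-156) = 40 + (47/32)*(-156) = 40 - 1833/8 = -1513/8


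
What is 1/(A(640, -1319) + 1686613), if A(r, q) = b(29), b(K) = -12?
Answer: 1/1686601 ≈ 5.9291e-7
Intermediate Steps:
A(r, q) = -12
1/(A(640, -1319) + 1686613) = 1/(-12 + 1686613) = 1/1686601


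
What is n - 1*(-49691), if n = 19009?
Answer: 68700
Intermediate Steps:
n - 1*(-49691) = 19009 - 1*(-49691) = 19009 + 49691 = 68700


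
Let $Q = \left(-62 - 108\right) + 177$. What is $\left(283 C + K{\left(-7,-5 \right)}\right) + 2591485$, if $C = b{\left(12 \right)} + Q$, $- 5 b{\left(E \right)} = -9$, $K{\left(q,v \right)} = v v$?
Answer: $\frac{12970002}{5} \approx 2.594 \cdot 10^{6}$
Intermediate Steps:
$K{\left(q,v \right)} = v^{2}$
$b{\left(E \right)} = \frac{9}{5}$ ($b{\left(E \right)} = \left(- \frac{1}{5}\right) \left(-9\right) = \frac{9}{5}$)
$Q = 7$ ($Q = -170 + 177 = 7$)
$C = \frac{44}{5}$ ($C = \frac{9}{5} + 7 = \frac{44}{5} \approx 8.8$)
$\left(283 C + K{\left(-7,-5 \right)}\right) + 2591485 = \left(283 \cdot \frac{44}{5} + \left(-5\right)^{2}\right) + 2591485 = \left(\frac{12452}{5} + 25\right) + 2591485 = \frac{12577}{5} + 2591485 = \frac{12970002}{5}$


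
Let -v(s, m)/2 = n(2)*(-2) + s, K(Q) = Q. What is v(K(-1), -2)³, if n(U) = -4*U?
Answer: -27000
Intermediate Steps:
v(s, m) = -32 - 2*s (v(s, m) = -2*(-4*2*(-2) + s) = -2*(-8*(-2) + s) = -2*(16 + s) = -32 - 2*s)
v(K(-1), -2)³ = (-32 - 2*(-1))³ = (-32 + 2)³ = (-30)³ = -27000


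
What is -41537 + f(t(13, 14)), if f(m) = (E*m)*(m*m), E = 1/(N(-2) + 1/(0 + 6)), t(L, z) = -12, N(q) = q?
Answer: -446539/11 ≈ -40594.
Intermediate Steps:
E = -6/11 (E = 1/(-2 + 1/(0 + 6)) = 1/(-2 + 1/6) = 1/(-2 + ⅙) = 1/(-11/6) = -6/11 ≈ -0.54545)
f(m) = -6*m³/11 (f(m) = (-6*m/11)*(m*m) = (-6*m/11)*m² = -6*m³/11)
-41537 + f(t(13, 14)) = -41537 - 6/11*(-12)³ = -41537 - 6/11*(-1728) = -41537 + 10368/11 = -446539/11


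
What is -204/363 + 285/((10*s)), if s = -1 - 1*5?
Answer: -2571/484 ≈ -5.3120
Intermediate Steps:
s = -6 (s = -1 - 5 = -6)
-204/363 + 285/((10*s)) = -204/363 + 285/((10*(-6))) = -204*1/363 + 285/(-60) = -68/121 + 285*(-1/60) = -68/121 - 19/4 = -2571/484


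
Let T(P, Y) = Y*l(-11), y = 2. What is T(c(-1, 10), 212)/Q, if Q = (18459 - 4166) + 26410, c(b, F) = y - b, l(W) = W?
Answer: -2332/40703 ≈ -0.057293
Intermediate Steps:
c(b, F) = 2 - b
T(P, Y) = -11*Y (T(P, Y) = Y*(-11) = -11*Y)
Q = 40703 (Q = 14293 + 26410 = 40703)
T(c(-1, 10), 212)/Q = -11*212/40703 = -2332*1/40703 = -2332/40703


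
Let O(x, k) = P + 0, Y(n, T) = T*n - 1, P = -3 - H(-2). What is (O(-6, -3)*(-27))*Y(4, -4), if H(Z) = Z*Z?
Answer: -3213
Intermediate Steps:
H(Z) = Z²
P = -7 (P = -3 - 1*(-2)² = -3 - 1*4 = -3 - 4 = -7)
Y(n, T) = -1 + T*n
O(x, k) = -7 (O(x, k) = -7 + 0 = -7)
(O(-6, -3)*(-27))*Y(4, -4) = (-7*(-27))*(-1 - 4*4) = 189*(-1 - 16) = 189*(-17) = -3213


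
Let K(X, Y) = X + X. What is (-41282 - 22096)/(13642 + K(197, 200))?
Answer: -31689/7018 ≈ -4.5154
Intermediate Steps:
K(X, Y) = 2*X
(-41282 - 22096)/(13642 + K(197, 200)) = (-41282 - 22096)/(13642 + 2*197) = -63378/(13642 + 394) = -63378/14036 = -63378*1/14036 = -31689/7018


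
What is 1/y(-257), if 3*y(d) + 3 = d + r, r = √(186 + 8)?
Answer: -390/33703 - 3*√194/67406 ≈ -0.012192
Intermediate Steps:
r = √194 ≈ 13.928
y(d) = -1 + d/3 + √194/3 (y(d) = -1 + (d + √194)/3 = -1 + (d/3 + √194/3) = -1 + d/3 + √194/3)
1/y(-257) = 1/(-1 + (⅓)*(-257) + √194/3) = 1/(-1 - 257/3 + √194/3) = 1/(-260/3 + √194/3)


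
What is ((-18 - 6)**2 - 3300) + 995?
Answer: -1729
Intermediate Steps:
((-18 - 6)**2 - 3300) + 995 = ((-24)**2 - 3300) + 995 = (576 - 3300) + 995 = -2724 + 995 = -1729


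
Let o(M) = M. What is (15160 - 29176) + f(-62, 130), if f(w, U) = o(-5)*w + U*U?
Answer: 3194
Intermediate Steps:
f(w, U) = U**2 - 5*w (f(w, U) = -5*w + U*U = -5*w + U**2 = U**2 - 5*w)
(15160 - 29176) + f(-62, 130) = (15160 - 29176) + (130**2 - 5*(-62)) = -14016 + (16900 + 310) = -14016 + 17210 = 3194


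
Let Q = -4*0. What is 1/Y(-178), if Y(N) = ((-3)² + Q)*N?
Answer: -1/1602 ≈ -0.00062422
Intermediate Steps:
Q = 0
Y(N) = 9*N (Y(N) = ((-3)² + 0)*N = (9 + 0)*N = 9*N)
1/Y(-178) = 1/(9*(-178)) = 1/(-1602) = -1/1602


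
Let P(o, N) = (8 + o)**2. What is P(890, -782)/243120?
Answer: 201601/60780 ≈ 3.3169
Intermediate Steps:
P(890, -782)/243120 = (8 + 890)**2/243120 = 898**2*(1/243120) = 806404*(1/243120) = 201601/60780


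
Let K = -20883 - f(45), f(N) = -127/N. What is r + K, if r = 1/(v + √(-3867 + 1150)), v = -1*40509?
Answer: -1541879627078089/73844180910 - I*√2717/1640981798 ≈ -20880.0 - 3.1764e-8*I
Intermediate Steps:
v = -40509
K = -939608/45 (K = -20883 - (-127)/45 = -20883 - 1*(-127/45) = -20883 + 127/45 = -939608/45 ≈ -20880.)
r = 1/(-40509 + I*√2717) (r = 1/(-40509 + √(-3867 + 1150)) = 1/(-40509 + √(-2717)) = 1/(-40509 + I*√2717) ≈ -2.4686e-5 - 3.177e-8*I)
r + K = (-40509/1640981798 - I*√2717/1640981798) - 939608/45 = -1541879627078089/73844180910 - I*√2717/1640981798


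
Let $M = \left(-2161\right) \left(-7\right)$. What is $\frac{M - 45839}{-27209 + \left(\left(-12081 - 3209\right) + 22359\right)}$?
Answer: $\frac{7678}{5035} \approx 1.5249$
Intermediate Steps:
$M = 15127$
$\frac{M - 45839}{-27209 + \left(\left(-12081 - 3209\right) + 22359\right)} = \frac{15127 - 45839}{-27209 + \left(\left(-12081 - 3209\right) + 22359\right)} = - \frac{30712}{-27209 + \left(\left(-12081 - 3209\right) + 22359\right)} = - \frac{30712}{-27209 + \left(-15290 + 22359\right)} = - \frac{30712}{-27209 + 7069} = - \frac{30712}{-20140} = \left(-30712\right) \left(- \frac{1}{20140}\right) = \frac{7678}{5035}$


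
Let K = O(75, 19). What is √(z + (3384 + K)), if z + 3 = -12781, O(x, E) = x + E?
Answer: 3*I*√1034 ≈ 96.468*I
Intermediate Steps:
O(x, E) = E + x
K = 94 (K = 19 + 75 = 94)
z = -12784 (z = -3 - 12781 = -12784)
√(z + (3384 + K)) = √(-12784 + (3384 + 94)) = √(-12784 + 3478) = √(-9306) = 3*I*√1034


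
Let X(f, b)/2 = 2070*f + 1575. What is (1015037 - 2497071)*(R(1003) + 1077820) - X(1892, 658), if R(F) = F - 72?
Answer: -1598753495564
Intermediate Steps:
R(F) = -72 + F
X(f, b) = 3150 + 4140*f (X(f, b) = 2*(2070*f + 1575) = 2*(1575 + 2070*f) = 3150 + 4140*f)
(1015037 - 2497071)*(R(1003) + 1077820) - X(1892, 658) = (1015037 - 2497071)*((-72 + 1003) + 1077820) - (3150 + 4140*1892) = -1482034*(931 + 1077820) - (3150 + 7832880) = -1482034*1078751 - 1*7836030 = -1598745659534 - 7836030 = -1598753495564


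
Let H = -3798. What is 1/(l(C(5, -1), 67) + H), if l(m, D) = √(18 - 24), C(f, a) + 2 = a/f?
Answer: -633/2404135 - I*√6/14424810 ≈ -0.0002633 - 1.6981e-7*I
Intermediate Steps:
C(f, a) = -2 + a/f
l(m, D) = I*√6 (l(m, D) = √(-6) = I*√6)
1/(l(C(5, -1), 67) + H) = 1/(I*√6 - 3798) = 1/(-3798 + I*√6)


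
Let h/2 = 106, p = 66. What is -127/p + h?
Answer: 13865/66 ≈ 210.08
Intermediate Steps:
h = 212 (h = 2*106 = 212)
-127/p + h = -127/66 + 212 = 13865/66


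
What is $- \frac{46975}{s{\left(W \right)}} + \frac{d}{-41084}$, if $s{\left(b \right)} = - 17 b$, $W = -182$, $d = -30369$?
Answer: $- \frac{917979607}{63556948} \approx -14.443$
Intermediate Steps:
$- \frac{46975}{s{\left(W \right)}} + \frac{d}{-41084} = - \frac{46975}{\left(-17\right) \left(-182\right)} - \frac{30369}{-41084} = - \frac{46975}{3094} - - \frac{30369}{41084} = \left(-46975\right) \frac{1}{3094} + \frac{30369}{41084} = - \frac{46975}{3094} + \frac{30369}{41084} = - \frac{917979607}{63556948}$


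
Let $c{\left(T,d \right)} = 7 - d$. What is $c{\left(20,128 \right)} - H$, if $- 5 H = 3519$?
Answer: $\frac{2914}{5} \approx 582.8$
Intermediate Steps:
$H = - \frac{3519}{5}$ ($H = \left(- \frac{1}{5}\right) 3519 = - \frac{3519}{5} \approx -703.8$)
$c{\left(20,128 \right)} - H = \left(7 - 128\right) - - \frac{3519}{5} = \left(7 - 128\right) + \frac{3519}{5} = -121 + \frac{3519}{5} = \frac{2914}{5}$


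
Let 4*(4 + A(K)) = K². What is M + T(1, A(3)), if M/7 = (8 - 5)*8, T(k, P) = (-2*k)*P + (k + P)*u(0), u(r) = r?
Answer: 343/2 ≈ 171.50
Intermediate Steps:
A(K) = -4 + K²/4
T(k, P) = -2*P*k (T(k, P) = (-2*k)*P + (k + P)*0 = -2*P*k + (P + k)*0 = -2*P*k + 0 = -2*P*k)
M = 168 (M = 7*((8 - 5)*8) = 7*(3*8) = 7*24 = 168)
M + T(1, A(3)) = 168 - 2*(-4 + (¼)*3²)*1 = 168 - 2*(-4 + (¼)*9)*1 = 168 - 2*(-4 + 9/4)*1 = 168 - 2*(-7/4)*1 = 168 + 7/2 = 343/2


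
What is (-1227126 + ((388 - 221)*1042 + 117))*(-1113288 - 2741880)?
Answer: 4059472628160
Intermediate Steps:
(-1227126 + ((388 - 221)*1042 + 117))*(-1113288 - 2741880) = (-1227126 + (167*1042 + 117))*(-3855168) = (-1227126 + (174014 + 117))*(-3855168) = (-1227126 + 174131)*(-3855168) = -1052995*(-3855168) = 4059472628160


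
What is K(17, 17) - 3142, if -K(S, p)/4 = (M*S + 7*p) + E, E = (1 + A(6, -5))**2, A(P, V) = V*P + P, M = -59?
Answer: -1722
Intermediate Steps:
A(P, V) = P + P*V (A(P, V) = P*V + P = P + P*V)
E = 529 (E = (1 + 6*(1 - 5))**2 = (1 + 6*(-4))**2 = (1 - 24)**2 = (-23)**2 = 529)
K(S, p) = -2116 - 28*p + 236*S (K(S, p) = -4*((-59*S + 7*p) + 529) = -4*(529 - 59*S + 7*p) = -2116 - 28*p + 236*S)
K(17, 17) - 3142 = (-2116 - 28*17 + 236*17) - 3142 = (-2116 - 476 + 4012) - 3142 = 1420 - 3142 = -1722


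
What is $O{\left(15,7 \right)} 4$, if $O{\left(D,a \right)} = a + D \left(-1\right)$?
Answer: $-32$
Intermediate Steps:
$O{\left(D,a \right)} = a - D$
$O{\left(15,7 \right)} 4 = \left(7 - 15\right) 4 = \left(-8\right) 4 = -32$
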